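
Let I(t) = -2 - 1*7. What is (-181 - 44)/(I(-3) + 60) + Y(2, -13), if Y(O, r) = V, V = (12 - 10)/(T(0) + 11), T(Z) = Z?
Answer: -791/187 ≈ -4.2299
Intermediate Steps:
V = 2/11 (V = (12 - 10)/(0 + 11) = 2/11 ≈ 0.18182)
Y(O, r) = 2/11
I(t) = -9 (I(t) = -2 - 7 = -9)
(-181 - 44)/(I(-3) + 60) + Y(2, -13) = (-181 - 44)/(-9 + 60) + 2/11 = -225/51 + 2/11 = -225*1/51 + 2/11 = -75/17 + 2/11 = -791/187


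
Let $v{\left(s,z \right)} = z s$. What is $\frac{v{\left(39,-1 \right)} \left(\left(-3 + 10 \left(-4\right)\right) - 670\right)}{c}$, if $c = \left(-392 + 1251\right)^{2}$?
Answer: $\frac{27807}{737881} \approx 0.037685$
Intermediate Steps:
$v{\left(s,z \right)} = s z$
$c = 737881$ ($c = 859^{2} = 737881$)
$\frac{v{\left(39,-1 \right)} \left(\left(-3 + 10 \left(-4\right)\right) - 670\right)}{c} = \frac{39 \left(-1\right) \left(\left(-3 + 10 \left(-4\right)\right) - 670\right)}{737881} = - 39 \left(\left(-3 - 40\right) - 670\right) \frac{1}{737881} = - 39 \left(-43 - 670\right) \frac{1}{737881} = \left(-39\right) \left(-713\right) \frac{1}{737881} = 27807 \cdot \frac{1}{737881} = \frac{27807}{737881}$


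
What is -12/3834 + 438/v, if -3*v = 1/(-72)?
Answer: 60454510/639 ≈ 94608.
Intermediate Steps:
v = 1/216 (v = -1/3/(-72) = -1/3*(-1/72) = 1/216 ≈ 0.0046296)
-12/3834 + 438/v = -12/3834 + 438/(1/216) = -12*1/3834 + 438*216 = -2/639 + 94608 = 60454510/639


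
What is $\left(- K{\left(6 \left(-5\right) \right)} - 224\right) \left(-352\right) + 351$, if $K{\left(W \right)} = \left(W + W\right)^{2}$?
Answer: $1346399$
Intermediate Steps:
$K{\left(W \right)} = 4 W^{2}$ ($K{\left(W \right)} = \left(2 W\right)^{2} = 4 W^{2}$)
$\left(- K{\left(6 \left(-5\right) \right)} - 224\right) \left(-352\right) + 351 = \left(- 4 \left(6 \left(-5\right)\right)^{2} - 224\right) \left(-352\right) + 351 = \left(- 4 \left(-30\right)^{2} - 224\right) \left(-352\right) + 351 = \left(- 4 \cdot 900 - 224\right) \left(-352\right) + 351 = \left(\left(-1\right) 3600 - 224\right) \left(-352\right) + 351 = \left(-3600 - 224\right) \left(-352\right) + 351 = \left(-3824\right) \left(-352\right) + 351 = 1346048 + 351 = 1346399$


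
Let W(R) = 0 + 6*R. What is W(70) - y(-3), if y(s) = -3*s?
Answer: 411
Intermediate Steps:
W(R) = 6*R
W(70) - y(-3) = 6*70 - (-3)*(-3) = 420 - 1*9 = 420 - 9 = 411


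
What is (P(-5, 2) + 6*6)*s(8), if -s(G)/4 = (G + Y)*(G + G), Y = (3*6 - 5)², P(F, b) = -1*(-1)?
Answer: -419136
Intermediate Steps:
P(F, b) = 1
Y = 169 (Y = (18 - 5)² = 13² = 169)
s(G) = -8*G*(169 + G) (s(G) = -4*(G + 169)*(G + G) = -4*(169 + G)*2*G = -8*G*(169 + G))
(P(-5, 2) + 6*6)*s(8) = (1 + 6*6)*(-8*8*(169 + 8)) = (1 + 36)*(-8*8*177) = 37*(-11328) = -419136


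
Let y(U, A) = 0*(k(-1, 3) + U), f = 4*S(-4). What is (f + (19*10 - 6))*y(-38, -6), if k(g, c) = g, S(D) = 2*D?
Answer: 0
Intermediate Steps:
f = -32 (f = 4*(2*(-4)) = 4*(-8) = -32)
y(U, A) = 0 (y(U, A) = 0*(-1 + U) = 0)
(f + (19*10 - 6))*y(-38, -6) = (-32 + (19*10 - 6))*0 = (-32 + (190 - 6))*0 = (-32 + 184)*0 = 152*0 = 0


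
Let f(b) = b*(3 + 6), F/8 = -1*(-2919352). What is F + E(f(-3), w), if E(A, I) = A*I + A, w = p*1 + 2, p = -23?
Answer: 23355356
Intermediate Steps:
w = -21 (w = -23*1 + 2 = -23 + 2 = -21)
F = 23354816 (F = 8*(-1*(-2919352)) = 8*2919352 = 23354816)
f(b) = 9*b (f(b) = b*9 = 9*b)
E(A, I) = A + A*I
F + E(f(-3), w) = 23354816 + (9*(-3))*(1 - 21) = 23354816 - 27*(-20) = 23354816 + 540 = 23355356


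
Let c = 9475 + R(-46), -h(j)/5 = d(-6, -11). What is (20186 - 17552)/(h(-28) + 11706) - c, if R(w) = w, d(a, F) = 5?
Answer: -110137515/11681 ≈ -9428.8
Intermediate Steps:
h(j) = -25 (h(j) = -5*5 = -25)
c = 9429 (c = 9475 - 46 = 9429)
(20186 - 17552)/(h(-28) + 11706) - c = (20186 - 17552)/(-25 + 11706) - 1*9429 = 2634/11681 - 9429 = -110137515/11681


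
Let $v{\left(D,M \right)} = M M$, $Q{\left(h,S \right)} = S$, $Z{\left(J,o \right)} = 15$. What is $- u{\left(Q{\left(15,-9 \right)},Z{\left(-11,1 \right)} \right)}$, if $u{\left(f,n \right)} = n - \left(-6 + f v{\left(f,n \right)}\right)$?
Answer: $-2046$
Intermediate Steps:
$v{\left(D,M \right)} = M^{2}$
$u{\left(f,n \right)} = 6 + n - f n^{2}$ ($u{\left(f,n \right)} = n - \left(-6 + f n^{2}\right) = 6 + n - f n^{2}$)
$- u{\left(Q{\left(15,-9 \right)},Z{\left(-11,1 \right)} \right)} = - (6 + 15 - - 9 \cdot 15^{2}) = - (6 + 15 - \left(-9\right) 225) = - (6 + 15 + 2025) = \left(-1\right) 2046 = -2046$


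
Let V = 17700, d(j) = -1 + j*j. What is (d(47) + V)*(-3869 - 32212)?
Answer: -718300548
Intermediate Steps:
d(j) = -1 + j**2
(d(47) + V)*(-3869 - 32212) = ((-1 + 47**2) + 17700)*(-3869 - 32212) = ((-1 + 2209) + 17700)*(-36081) = (2208 + 17700)*(-36081) = 19908*(-36081) = -718300548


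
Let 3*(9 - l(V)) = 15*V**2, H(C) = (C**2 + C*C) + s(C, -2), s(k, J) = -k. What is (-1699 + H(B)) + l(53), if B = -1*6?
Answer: -15657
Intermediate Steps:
B = -6
H(C) = -C + 2*C**2 (H(C) = (C**2 + C*C) - C = (C**2 + C**2) - C = 2*C**2 - C = -C + 2*C**2)
l(V) = 9 - 5*V**2
(-1699 + H(B)) + l(53) = (-1699 - 6*(-1 + 2*(-6))) + (9 - 5*53**2) = (-1699 - 6*(-1 - 12)) + (9 - 5*2809) = (-1699 - 6*(-13)) + (9 - 14045) = (-1699 + 78) - 14036 = -1621 - 14036 = -15657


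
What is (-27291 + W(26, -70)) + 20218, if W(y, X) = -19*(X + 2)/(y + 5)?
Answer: -217971/31 ≈ -7031.3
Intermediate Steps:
W(y, X) = -19*(2 + X)/(5 + y)
(-27291 + W(26, -70)) + 20218 = (-27291 + 19*(-2 - 1*(-70))/(5 + 26)) + 20218 = (-27291 + 19*(-2 + 70)/31) + 20218 = (-27291 + 19*(1/31)*68) + 20218 = (-27291 + 1292/31) + 20218 = -844729/31 + 20218 = -217971/31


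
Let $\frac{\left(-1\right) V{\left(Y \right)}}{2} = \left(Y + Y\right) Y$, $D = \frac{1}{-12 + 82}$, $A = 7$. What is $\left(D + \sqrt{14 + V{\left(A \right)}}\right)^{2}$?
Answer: $- \frac{891799}{4900} + \frac{i \sqrt{182}}{35} \approx -182.0 + 0.38545 i$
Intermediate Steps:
$D = \frac{1}{70} \approx 0.014286$
$V{\left(Y \right)} = - 4 Y^{2}$ ($V{\left(Y \right)} = - 2 \left(Y + Y\right) Y = - 2 \cdot 2 Y Y = - 2 \cdot 2 Y^{2} = - 4 Y^{2}$)
$\left(D + \sqrt{14 + V{\left(A \right)}}\right)^{2} = \left(\frac{1}{70} + \sqrt{14 - 4 \cdot 7^{2}}\right)^{2} = \left(\frac{1}{70} + \sqrt{14 - 196}\right)^{2} = \left(\frac{1}{70} + \sqrt{-182}\right)^{2} = \left(\frac{1}{70} + i \sqrt{182}\right)^{2}$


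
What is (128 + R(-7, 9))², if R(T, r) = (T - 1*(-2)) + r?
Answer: 17424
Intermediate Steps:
R(T, r) = 2 + T + r (R(T, r) = (T + 2) + r = (2 + T) + r = 2 + T + r)
(128 + R(-7, 9))² = (128 + (2 - 7 + 9))² = (128 + 4)² = 132² = 17424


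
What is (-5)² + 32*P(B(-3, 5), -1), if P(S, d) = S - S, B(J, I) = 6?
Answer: 25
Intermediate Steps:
P(S, d) = 0
(-5)² + 32*P(B(-3, 5), -1) = (-5)² + 32*0 = 25 + 0 = 25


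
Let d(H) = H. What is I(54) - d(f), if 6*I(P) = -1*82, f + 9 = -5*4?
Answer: 46/3 ≈ 15.333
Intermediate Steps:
f = -29 (f = -9 - 5*4 = -9 - 20 = -29)
I(P) = -41/3 (I(P) = (-1*82)/6 = (1/6)*(-82) = -41/3)
I(54) - d(f) = -41/3 - 1*(-29) = -41/3 + 29 = 46/3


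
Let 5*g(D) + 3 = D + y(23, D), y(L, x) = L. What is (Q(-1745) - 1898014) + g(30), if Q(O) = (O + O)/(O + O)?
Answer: -1898003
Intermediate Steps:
Q(O) = 1 (Q(O) = (2*O)/((2*O)) = (2*O)*(1/(2*O)) = 1)
g(D) = 4 + D/5 (g(D) = -⅗ + (D + 23)/5 = -⅗ + (23 + D)/5 = -⅗ + (23/5 + D/5) = 4 + D/5)
(Q(-1745) - 1898014) + g(30) = (1 - 1898014) + (4 + (⅕)*30) = -1898013 + (4 + 6) = -1898013 + 10 = -1898003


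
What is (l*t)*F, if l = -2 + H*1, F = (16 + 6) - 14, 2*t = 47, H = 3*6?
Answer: 3008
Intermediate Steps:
H = 18
t = 47/2 (t = (½)*47 = 47/2 ≈ 23.500)
F = 8 (F = 22 - 14 = 8)
l = 16 (l = -2 + 18*1 = -2 + 18 = 16)
(l*t)*F = (16*(47/2))*8 = 376*8 = 3008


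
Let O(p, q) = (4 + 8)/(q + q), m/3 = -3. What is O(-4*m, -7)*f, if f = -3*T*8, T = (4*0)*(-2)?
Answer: 0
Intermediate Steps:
m = -9 (m = 3*(-3) = -9)
T = 0 (T = 0*(-2) = 0)
O(p, q) = 6/q (O(p, q) = 12/((2*q)) = 12*(1/(2*q)) = 6/q)
f = 0 (f = -3*0*8 = 0*8 = 0)
O(-4*m, -7)*f = (6/(-7))*0 = (6*(-⅐))*0 = -6/7*0 = 0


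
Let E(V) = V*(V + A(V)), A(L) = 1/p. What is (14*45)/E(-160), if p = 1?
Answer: 21/848 ≈ 0.024764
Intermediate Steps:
A(L) = 1 (A(L) = 1/1 = 1)
E(V) = V*(1 + V) (E(V) = V*(V + 1) = V*(1 + V))
(14*45)/E(-160) = (14*45)/((-160*(1 - 160))) = 630/((-160*(-159))) = 630/25440 = 630*(1/25440) = 21/848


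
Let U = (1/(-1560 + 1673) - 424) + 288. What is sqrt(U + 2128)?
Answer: sqrt(25435961)/113 ≈ 44.632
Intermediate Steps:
U = -15367/113 (U = (1/113 - 424) + 288 = -47911/113 + 288 = -15367/113 ≈ -135.99)
sqrt(U + 2128) = sqrt(-15367/113 + 2128) = sqrt(225097/113) = sqrt(25435961)/113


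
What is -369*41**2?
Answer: -620289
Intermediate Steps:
-369*41**2 = -369*1681 = -620289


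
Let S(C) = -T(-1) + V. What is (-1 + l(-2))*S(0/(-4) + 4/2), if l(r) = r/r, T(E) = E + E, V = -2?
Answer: 0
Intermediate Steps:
T(E) = 2*E
S(C) = 0 (S(C) = -2*(-1) - 2 = -1*(-2) - 2 = 2 - 2 = 0)
l(r) = 1
(-1 + l(-2))*S(0/(-4) + 4/2) = (-1 + 1)*0 = 0*0 = 0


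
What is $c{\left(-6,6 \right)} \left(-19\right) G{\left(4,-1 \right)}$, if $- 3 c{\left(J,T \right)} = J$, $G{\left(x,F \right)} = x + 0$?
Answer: $-152$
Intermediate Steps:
$G{\left(x,F \right)} = x$
$c{\left(J,T \right)} = - \frac{J}{3}$
$c{\left(-6,6 \right)} \left(-19\right) G{\left(4,-1 \right)} = \left(- \frac{1}{3}\right) \left(-6\right) \left(-19\right) 4 = 2 \left(-19\right) 4 = \left(-38\right) 4 = -152$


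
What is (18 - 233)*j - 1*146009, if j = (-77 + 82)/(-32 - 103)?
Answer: -3942028/27 ≈ -1.4600e+5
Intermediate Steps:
j = -1/27 (j = 5/(-135) = 5*(-1/135) = -1/27 ≈ -0.037037)
(18 - 233)*j - 1*146009 = (18 - 233)*(-1/27) - 1*146009 = -215*(-1/27) - 146009 = 215/27 - 146009 = -3942028/27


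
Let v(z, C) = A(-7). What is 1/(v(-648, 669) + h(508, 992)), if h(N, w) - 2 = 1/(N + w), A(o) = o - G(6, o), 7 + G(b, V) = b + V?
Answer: 1500/4501 ≈ 0.33326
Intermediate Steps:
G(b, V) = -7 + V + b (G(b, V) = -7 + (b + V) = -7 + (V + b) = -7 + V + b)
A(o) = 1 (A(o) = o - (-7 + o + 6) = o - (-1 + o) = o + (1 - o) = 1)
h(N, w) = 2 + 1/(N + w)
v(z, C) = 1
1/(v(-648, 669) + h(508, 992)) = 1/(1 + (1 + 2*508 + 2*992)/(508 + 992)) = 1/(1 + (1 + 1016 + 1984)/1500) = 1/(1 + (1/1500)*3001) = 1/(1 + 3001/1500) = 1/(4501/1500) = 1500/4501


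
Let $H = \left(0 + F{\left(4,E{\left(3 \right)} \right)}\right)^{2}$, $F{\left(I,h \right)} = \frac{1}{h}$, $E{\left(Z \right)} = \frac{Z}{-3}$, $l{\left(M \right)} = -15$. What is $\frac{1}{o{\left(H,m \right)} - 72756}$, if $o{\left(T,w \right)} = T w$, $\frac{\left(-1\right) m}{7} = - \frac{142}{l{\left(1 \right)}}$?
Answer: $- \frac{15}{1092334} \approx -1.3732 \cdot 10^{-5}$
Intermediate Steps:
$E{\left(Z \right)} = - \frac{Z}{3}$ ($E{\left(Z \right)} = Z \left(- \frac{1}{3}\right) = - \frac{Z}{3}$)
$H = 1$ ($H = \left(0 + \frac{1}{\left(- \frac{1}{3}\right) 3}\right)^{2} = \left(0 + \frac{1}{-1}\right)^{2} = \left(0 - 1\right)^{2} = \left(-1\right)^{2} = 1$)
$m = - \frac{994}{15}$ ($m = - 7 \left(- \frac{142}{-15}\right) = - 7 \left(\left(-142\right) \left(- \frac{1}{15}\right)\right) = \left(-7\right) \frac{142}{15} = - \frac{994}{15} \approx -66.267$)
$\frac{1}{o{\left(H,m \right)} - 72756} = \frac{1}{1 \left(- \frac{994}{15}\right) - 72756} = \frac{1}{- \frac{994}{15} - 72756} = \frac{1}{- \frac{1092334}{15}} = - \frac{15}{1092334}$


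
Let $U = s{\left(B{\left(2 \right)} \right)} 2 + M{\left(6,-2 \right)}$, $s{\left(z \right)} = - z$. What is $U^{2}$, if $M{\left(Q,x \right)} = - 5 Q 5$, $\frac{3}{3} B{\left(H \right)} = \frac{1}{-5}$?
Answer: $\frac{559504}{25} \approx 22380.0$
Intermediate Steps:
$B{\left(H \right)} = - \frac{1}{5}$ ($B{\left(H \right)} = \frac{1}{-5} = - \frac{1}{5}$)
$M{\left(Q,x \right)} = - 25 Q$
$U = - \frac{748}{5}$ ($U = \left(-1\right) \left(- \frac{1}{5}\right) 2 - 150 = \frac{1}{5} \cdot 2 - 150 = \frac{2}{5} - 150 = - \frac{748}{5} \approx -149.6$)
$U^{2} = \left(- \frac{748}{5}\right)^{2} = \frac{559504}{25}$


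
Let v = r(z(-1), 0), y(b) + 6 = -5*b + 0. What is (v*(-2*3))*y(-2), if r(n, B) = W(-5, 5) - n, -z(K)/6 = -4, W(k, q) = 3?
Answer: 504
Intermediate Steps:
z(K) = 24 (z(K) = -6*(-4) = 24)
y(b) = -6 - 5*b (y(b) = -6 + (-5*b + 0) = -6 - 5*b)
r(n, B) = 3 - n
v = -21 (v = 3 - 1*24 = 3 - 24 = -21)
(v*(-2*3))*y(-2) = (-(-42)*3)*(-6 - 5*(-2)) = (-21*(-6))*(-6 + 10) = 126*4 = 504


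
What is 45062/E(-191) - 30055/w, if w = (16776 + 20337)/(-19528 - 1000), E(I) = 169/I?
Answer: -215157959386/6272097 ≈ -34304.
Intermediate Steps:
w = -37113/20528 (w = 37113/(-20528) = 37113*(-1/20528) = -37113/20528 ≈ -1.8079)
45062/E(-191) - 30055/w = 45062/((169/(-191))) - 30055/(-37113/20528) = 45062/((169*(-1/191))) - 30055*(-20528/37113) = 45062/(-169/191) + 616969040/37113 = 45062*(-191/169) + 616969040/37113 = -8606842/169 + 616969040/37113 = -215157959386/6272097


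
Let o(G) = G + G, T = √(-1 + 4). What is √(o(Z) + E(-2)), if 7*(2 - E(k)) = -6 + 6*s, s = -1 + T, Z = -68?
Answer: √(-6482 - 42*√3)/7 ≈ 11.566*I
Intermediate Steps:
T = √3 ≈ 1.7320
o(G) = 2*G
s = -1 + √3 ≈ 0.73205
E(k) = 26/7 - 6*√3/7 (E(k) = 2 - (-6 + 6*(-1 + √3))/7 = 2 - (-6 + (-6 + 6*√3))/7 = 2 - (-12 + 6*√3)/7 = 2 + (12/7 - 6*√3/7) = 26/7 - 6*√3/7)
√(o(Z) + E(-2)) = √(2*(-68) + (26/7 - 6*√3/7)) = √(-136 + (26/7 - 6*√3/7)) = √(-926/7 - 6*√3/7)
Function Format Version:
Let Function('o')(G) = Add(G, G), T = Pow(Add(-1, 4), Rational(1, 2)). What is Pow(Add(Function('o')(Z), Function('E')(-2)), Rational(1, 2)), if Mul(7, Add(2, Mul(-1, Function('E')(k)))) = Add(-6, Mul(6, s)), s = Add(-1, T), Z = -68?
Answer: Mul(Rational(1, 7), Pow(Add(-6482, Mul(-42, Pow(3, Rational(1, 2)))), Rational(1, 2))) ≈ Mul(11.566, I)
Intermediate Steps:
T = Pow(3, Rational(1, 2)) ≈ 1.7320
Function('o')(G) = Mul(2, G)
s = Add(-1, Pow(3, Rational(1, 2))) ≈ 0.73205
Function('E')(k) = Add(Rational(26, 7), Mul(Rational(-6, 7), Pow(3, Rational(1, 2)))) (Function('E')(k) = Add(2, Mul(Rational(-1, 7), Add(-6, Mul(6, Add(-1, Pow(3, Rational(1, 2))))))) = Add(2, Mul(Rational(-1, 7), Add(-6, Add(-6, Mul(6, Pow(3, Rational(1, 2))))))) = Add(2, Mul(Rational(-1, 7), Add(-12, Mul(6, Pow(3, Rational(1, 2)))))) = Add(2, Add(Rational(12, 7), Mul(Rational(-6, 7), Pow(3, Rational(1, 2))))) = Add(Rational(26, 7), Mul(Rational(-6, 7), Pow(3, Rational(1, 2)))))
Pow(Add(Function('o')(Z), Function('E')(-2)), Rational(1, 2)) = Pow(Add(Mul(2, -68), Add(Rational(26, 7), Mul(Rational(-6, 7), Pow(3, Rational(1, 2))))), Rational(1, 2)) = Pow(Add(-136, Add(Rational(26, 7), Mul(Rational(-6, 7), Pow(3, Rational(1, 2))))), Rational(1, 2)) = Pow(Add(Rational(-926, 7), Mul(Rational(-6, 7), Pow(3, Rational(1, 2)))), Rational(1, 2))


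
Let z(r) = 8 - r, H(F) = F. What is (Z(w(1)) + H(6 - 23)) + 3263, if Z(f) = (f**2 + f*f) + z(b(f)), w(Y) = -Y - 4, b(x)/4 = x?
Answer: 3324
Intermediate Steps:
b(x) = 4*x
w(Y) = -4 - Y
Z(f) = 8 - 4*f + 2*f**2 (Z(f) = (f**2 + f*f) + (8 - 4*f) = (f**2 + f**2) + (8 - 4*f) = 2*f**2 + (8 - 4*f) = 8 - 4*f + 2*f**2)
(Z(w(1)) + H(6 - 23)) + 3263 = ((8 - 4*(-4 - 1*1) + 2*(-4 - 1*1)**2) + (6 - 23)) + 3263 = ((8 - 4*(-4 - 1) + 2*(-4 - 1)**2) - 17) + 3263 = ((8 - 4*(-5) + 2*(-5)**2) - 17) + 3263 = ((8 + 20 + 2*25) - 17) + 3263 = ((8 + 20 + 50) - 17) + 3263 = (78 - 17) + 3263 = 61 + 3263 = 3324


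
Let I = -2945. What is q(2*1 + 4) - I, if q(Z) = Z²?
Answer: 2981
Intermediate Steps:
q(2*1 + 4) - I = (2*1 + 4)² - 1*(-2945) = (2 + 4)² + 2945 = 6² + 2945 = 36 + 2945 = 2981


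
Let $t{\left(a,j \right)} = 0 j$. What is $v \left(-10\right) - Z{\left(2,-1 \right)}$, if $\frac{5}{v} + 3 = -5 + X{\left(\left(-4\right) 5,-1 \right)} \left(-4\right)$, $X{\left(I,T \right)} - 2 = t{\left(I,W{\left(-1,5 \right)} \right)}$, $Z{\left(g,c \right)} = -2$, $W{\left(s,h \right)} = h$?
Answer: $\frac{41}{8} \approx 5.125$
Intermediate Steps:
$t{\left(a,j \right)} = 0$
$X{\left(I,T \right)} = 2$ ($X{\left(I,T \right)} = 2 + 0 = 2$)
$v = - \frac{5}{16}$ ($v = \frac{5}{-3 + \left(-5 + 2 \left(-4\right)\right)} = \frac{5}{-3 - 13} = \frac{5}{-16} = 5 \left(- \frac{1}{16}\right) = - \frac{5}{16} \approx -0.3125$)
$v \left(-10\right) - Z{\left(2,-1 \right)} = \left(- \frac{5}{16}\right) \left(-10\right) + \left(0 - -2\right) = \frac{25}{8} + \left(0 + 2\right) = \frac{25}{8} + 2 = \frac{41}{8}$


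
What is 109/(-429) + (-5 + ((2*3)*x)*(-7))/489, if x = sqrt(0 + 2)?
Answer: -18482/69927 - 14*sqrt(2)/163 ≈ -0.38577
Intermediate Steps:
x = sqrt(2) ≈ 1.4142
109/(-429) + (-5 + ((2*3)*x)*(-7))/489 = 109/(-429) + (-5 + ((2*3)*sqrt(2))*(-7))/489 = 109*(-1/429) + (-5 + (6*sqrt(2))*(-7))*(1/489) = -109/429 + (-5 - 42*sqrt(2))*(1/489) = -109/429 + (-5/489 - 14*sqrt(2)/163) = -18482/69927 - 14*sqrt(2)/163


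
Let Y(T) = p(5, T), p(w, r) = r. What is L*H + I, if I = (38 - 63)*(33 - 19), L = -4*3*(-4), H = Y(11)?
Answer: 178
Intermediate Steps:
Y(T) = T
H = 11
L = 48 (L = -12*(-4) = 48)
I = -350 (I = -25*14 = -350)
L*H + I = 48*11 - 350 = 528 - 350 = 178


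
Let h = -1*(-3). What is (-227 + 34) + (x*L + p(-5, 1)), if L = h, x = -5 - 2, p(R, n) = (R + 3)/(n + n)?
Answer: -215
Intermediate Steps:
p(R, n) = (3 + R)/(2*n) (p(R, n) = (3 + R)/((2*n)) = (3 + R)*(1/(2*n)) = (3 + R)/(2*n))
h = 3
x = -7
L = 3
(-227 + 34) + (x*L + p(-5, 1)) = (-227 + 34) + (-7*3 + (½)*(3 - 5)/1) = -193 + (-21 + (½)*1*(-2)) = -193 + (-21 - 1) = -193 - 22 = -215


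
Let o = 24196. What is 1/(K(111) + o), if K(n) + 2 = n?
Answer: 1/24305 ≈ 4.1144e-5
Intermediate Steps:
K(n) = -2 + n
1/(K(111) + o) = 1/((-2 + 111) + 24196) = 1/(109 + 24196) = 1/24305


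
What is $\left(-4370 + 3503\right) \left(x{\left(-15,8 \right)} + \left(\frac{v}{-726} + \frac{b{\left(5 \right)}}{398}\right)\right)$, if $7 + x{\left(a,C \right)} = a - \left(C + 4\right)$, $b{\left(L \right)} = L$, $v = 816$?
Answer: $\frac{1466005965}{48158} \approx 30442.0$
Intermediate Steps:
$x{\left(a,C \right)} = -11 + a - C$ ($x{\left(a,C \right)} = -7 - \left(4 + C - a\right) = -11 + a - C$)
$\left(-4370 + 3503\right) \left(x{\left(-15,8 \right)} + \left(\frac{v}{-726} + \frac{b{\left(5 \right)}}{398}\right)\right) = \left(-4370 + 3503\right) \left(\left(-11 - 15 - 8\right) + \left(\frac{816}{-726} + \frac{5}{398}\right)\right) = - 867 \left(\left(-11 - 15 - 8\right) + \left(816 \left(- \frac{1}{726}\right) + 5 \cdot \frac{1}{398}\right)\right) = - 867 \left(-34 + \left(- \frac{136}{121} + \frac{5}{398}\right)\right) = - 867 \left(-34 - \frac{53523}{48158}\right) = \left(-867\right) \left(- \frac{1690895}{48158}\right) = \frac{1466005965}{48158}$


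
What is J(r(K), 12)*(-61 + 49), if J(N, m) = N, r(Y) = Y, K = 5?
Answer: -60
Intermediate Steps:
J(r(K), 12)*(-61 + 49) = 5*(-61 + 49) = 5*(-12) = -60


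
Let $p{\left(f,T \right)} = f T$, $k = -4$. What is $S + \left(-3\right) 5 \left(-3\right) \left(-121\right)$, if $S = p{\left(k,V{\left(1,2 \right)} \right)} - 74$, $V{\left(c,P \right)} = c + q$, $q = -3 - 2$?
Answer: $-5503$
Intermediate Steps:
$q = -5$
$V{\left(c,P \right)} = -5 + c$ ($V{\left(c,P \right)} = c - 5 = -5 + c$)
$p{\left(f,T \right)} = T f$
$S = -58$ ($S = \left(-5 + 1\right) \left(-4\right) - 74 = \left(-4\right) \left(-4\right) - 74 = 16 - 74 = -58$)
$S + \left(-3\right) 5 \left(-3\right) \left(-121\right) = -58 + \left(-3\right) 5 \left(-3\right) \left(-121\right) = -58 + \left(-15\right) \left(-3\right) \left(-121\right) = -58 + 45 \left(-121\right) = -58 - 5445 = -5503$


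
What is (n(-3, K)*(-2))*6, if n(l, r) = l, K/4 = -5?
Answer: 36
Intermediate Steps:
K = -20 (K = 4*(-5) = -20)
(n(-3, K)*(-2))*6 = -3*(-2)*6 = 6*6 = 36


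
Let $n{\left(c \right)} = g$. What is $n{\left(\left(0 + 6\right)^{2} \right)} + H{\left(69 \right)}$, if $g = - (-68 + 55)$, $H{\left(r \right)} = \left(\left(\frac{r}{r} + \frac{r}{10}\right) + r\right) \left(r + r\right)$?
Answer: $\frac{53126}{5} \approx 10625.0$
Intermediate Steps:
$H{\left(r \right)} = 2 r \left(1 + \frac{11 r}{10}\right)$ ($H{\left(r \right)} = \left(\left(1 + r \frac{1}{10}\right) + r\right) 2 r = \left(\left(1 + \frac{r}{10}\right) + r\right) 2 r = \left(1 + \frac{11 r}{10}\right) 2 r = 2 r \left(1 + \frac{11 r}{10}\right)$)
$g = 13$ ($g = \left(-1\right) \left(-13\right) = 13$)
$n{\left(c \right)} = 13$
$n{\left(\left(0 + 6\right)^{2} \right)} + H{\left(69 \right)} = 13 + \frac{1}{5} \cdot 69 \left(10 + 11 \cdot 69\right) = 13 + \frac{1}{5} \cdot 69 \left(10 + 759\right) = 13 + \frac{1}{5} \cdot 69 \cdot 769 = 13 + \frac{53061}{5} = \frac{53126}{5}$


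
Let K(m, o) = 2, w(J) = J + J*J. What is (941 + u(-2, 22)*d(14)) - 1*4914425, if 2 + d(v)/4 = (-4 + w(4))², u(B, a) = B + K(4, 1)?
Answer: -4913484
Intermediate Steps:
w(J) = J + J²
u(B, a) = 2 + B (u(B, a) = B + 2 = 2 + B)
d(v) = 1016 (d(v) = -8 + 4*(-4 + 4*(1 + 4))² = -8 + 4*(-4 + 4*5)² = -8 + 4*(-4 + 20)² = -8 + 4*16² = -8 + 4*256 = -8 + 1024 = 1016)
(941 + u(-2, 22)*d(14)) - 1*4914425 = (941 + (2 - 2)*1016) - 1*4914425 = (941 + 0*1016) - 4914425 = (941 + 0) - 4914425 = 941 - 4914425 = -4913484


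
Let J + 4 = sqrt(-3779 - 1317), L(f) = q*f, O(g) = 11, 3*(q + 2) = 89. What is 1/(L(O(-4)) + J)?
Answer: 2703/857665 - 126*I*sqrt(26)/857665 ≈ 0.0031516 - 0.0007491*I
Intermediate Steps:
q = 83/3 (q = -2 + (1/3)*89 = -2 + 89/3 = 83/3 ≈ 27.667)
L(f) = 83*f/3
J = -4 + 14*I*sqrt(26) (J = -4 + sqrt(-3779 - 1317) = -4 + sqrt(-5096) = -4 + 14*I*sqrt(26) ≈ -4.0 + 71.386*I)
1/(L(O(-4)) + J) = 1/((83/3)*11 + (-4 + 14*I*sqrt(26))) = 1/(913/3 + (-4 + 14*I*sqrt(26))) = 1/(901/3 + 14*I*sqrt(26))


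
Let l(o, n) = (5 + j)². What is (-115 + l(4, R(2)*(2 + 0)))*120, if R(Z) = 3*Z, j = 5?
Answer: -1800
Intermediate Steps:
l(o, n) = 100 (l(o, n) = (5 + 5)² = 10² = 100)
(-115 + l(4, R(2)*(2 + 0)))*120 = (-115 + 100)*120 = -15*120 = -1800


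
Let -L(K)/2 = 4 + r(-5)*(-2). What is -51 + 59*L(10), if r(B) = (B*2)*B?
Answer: 11277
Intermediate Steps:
r(B) = 2*B² (r(B) = (2*B)*B = 2*B²)
L(K) = 192 (L(K) = -2*(4 + (2*(-5)²)*(-2)) = -2*(4 + (2*25)*(-2)) = -2*(4 + 50*(-2)) = -2*(4 - 100) = -2*(-96) = 192)
-51 + 59*L(10) = -51 + 59*192 = -51 + 11328 = 11277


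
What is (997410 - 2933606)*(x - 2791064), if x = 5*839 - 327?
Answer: 5396557746416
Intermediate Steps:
x = 3868 (x = 4195 - 327 = 3868)
(997410 - 2933606)*(x - 2791064) = (997410 - 2933606)*(3868 - 2791064) = -1936196*(-2787196) = 5396557746416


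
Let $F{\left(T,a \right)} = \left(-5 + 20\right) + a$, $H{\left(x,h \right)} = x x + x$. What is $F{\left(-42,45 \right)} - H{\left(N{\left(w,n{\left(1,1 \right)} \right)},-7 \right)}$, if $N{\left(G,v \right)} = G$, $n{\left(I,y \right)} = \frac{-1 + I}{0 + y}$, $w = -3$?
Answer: $54$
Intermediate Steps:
$n{\left(I,y \right)} = \frac{-1 + I}{y}$
$H{\left(x,h \right)} = x + x^{2}$ ($H{\left(x,h \right)} = x^{2} + x = x + x^{2}$)
$F{\left(T,a \right)} = 15 + a$
$F{\left(-42,45 \right)} - H{\left(N{\left(w,n{\left(1,1 \right)} \right)},-7 \right)} = \left(15 + 45\right) - - 3 \left(1 - 3\right) = 60 - \left(-3\right) \left(-2\right) = 60 - 6 = 54$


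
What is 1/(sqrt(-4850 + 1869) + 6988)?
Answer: 6988/48835125 - I*sqrt(2981)/48835125 ≈ 0.00014309 - 1.118e-6*I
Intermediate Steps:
1/(sqrt(-4850 + 1869) + 6988) = 1/(sqrt(-2981) + 6988) = 1/(I*sqrt(2981) + 6988) = 1/(6988 + I*sqrt(2981))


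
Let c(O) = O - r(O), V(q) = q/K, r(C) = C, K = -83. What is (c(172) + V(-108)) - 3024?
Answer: -250884/83 ≈ -3022.7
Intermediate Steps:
V(q) = -q/83 (V(q) = q/(-83) = q*(-1/83) = -q/83)
c(O) = 0 (c(O) = O - O = 0)
(c(172) + V(-108)) - 3024 = (0 - 1/83*(-108)) - 3024 = (0 + 108/83) - 3024 = 108/83 - 3024 = -250884/83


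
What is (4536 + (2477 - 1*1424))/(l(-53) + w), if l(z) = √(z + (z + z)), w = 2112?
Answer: 3934656/1486901 - 1863*I*√159/1486901 ≈ 2.6462 - 0.015799*I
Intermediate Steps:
l(z) = √3*√z (l(z) = √(z + 2*z) = √(3*z) = √3*√z)
(4536 + (2477 - 1*1424))/(l(-53) + w) = (4536 + (2477 - 1*1424))/(√3*√(-53) + 2112) = (4536 + (2477 - 1424))/(√3*(I*√53) + 2112) = (4536 + 1053)/(I*√159 + 2112) = 5589/(2112 + I*√159)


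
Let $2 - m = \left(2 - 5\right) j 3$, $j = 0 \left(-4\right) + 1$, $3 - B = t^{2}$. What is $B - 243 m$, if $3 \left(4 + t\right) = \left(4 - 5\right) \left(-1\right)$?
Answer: $- \frac{24151}{9} \approx -2683.4$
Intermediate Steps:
$t = - \frac{11}{3}$ ($t = -4 + \frac{\left(4 - 5\right) \left(-1\right)}{3} = -4 + \frac{\left(-1\right) \left(-1\right)}{3} = -4 + \frac{1}{3} \cdot 1 = -4 + \frac{1}{3} = - \frac{11}{3} \approx -3.6667$)
$B = - \frac{94}{9}$ ($B = 3 - \left(- \frac{11}{3}\right)^{2} = 3 - \frac{121}{9} = - \frac{94}{9} \approx -10.444$)
$j = 1$ ($j = 0 + 1 = 1$)
$m = 11$ ($m = 2 - \left(2 - 5\right) 1 \cdot 3 = 2 - \left(-3\right) 1 \cdot 3 = 2 - \left(-3\right) 3 = 2 - -9 = 2 + 9 = 11$)
$B - 243 m = - \frac{94}{9} - 2673 = - \frac{24151}{9}$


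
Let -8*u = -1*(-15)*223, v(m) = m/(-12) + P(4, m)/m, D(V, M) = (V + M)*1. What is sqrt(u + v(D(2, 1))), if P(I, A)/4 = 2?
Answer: I*sqrt(59862)/12 ≈ 20.389*I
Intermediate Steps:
D(V, M) = M + V (D(V, M) = (M + V)*1 = M + V)
P(I, A) = 8 (P(I, A) = 4*2 = 8)
v(m) = 8/m - m/12 (v(m) = m/(-12) + 8/m = m*(-1/12) + 8/m = -m/12 + 8/m = 8/m - m/12)
u = -3345/8 (u = -(-1*(-15))*223/8 = -15*223/8 = -1/8*3345 = -3345/8 ≈ -418.13)
sqrt(u + v(D(2, 1))) = sqrt(-3345/8 + (8/(1 + 2) - (1 + 2)/12)) = sqrt(-3345/8 + (8/3 - 1/12*3)) = sqrt(-3345/8 + (8*(1/3) - 1/4)) = sqrt(-3345/8 + (8/3 - 1/4)) = sqrt(-3345/8 + 29/12) = sqrt(-9977/24) = I*sqrt(59862)/12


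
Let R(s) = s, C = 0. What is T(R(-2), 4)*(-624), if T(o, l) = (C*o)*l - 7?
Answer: 4368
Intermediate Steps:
T(o, l) = -7 (T(o, l) = (0*o)*l - 7 = 0*l - 7 = 0 - 7 = -7)
T(R(-2), 4)*(-624) = -7*(-624) = 4368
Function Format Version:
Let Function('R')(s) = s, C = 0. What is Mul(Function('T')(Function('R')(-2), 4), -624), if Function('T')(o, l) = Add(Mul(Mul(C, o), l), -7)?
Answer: 4368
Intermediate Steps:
Function('T')(o, l) = -7 (Function('T')(o, l) = Add(Mul(Mul(0, o), l), -7) = Add(Mul(0, l), -7) = Add(0, -7) = -7)
Mul(Function('T')(Function('R')(-2), 4), -624) = Mul(-7, -624) = 4368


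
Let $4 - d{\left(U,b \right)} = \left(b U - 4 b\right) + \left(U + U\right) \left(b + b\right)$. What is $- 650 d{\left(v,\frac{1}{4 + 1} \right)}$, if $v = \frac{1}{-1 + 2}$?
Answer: $-2470$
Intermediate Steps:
$v = 1$ ($v = 1^{-1} = 1$)
$d{\left(U,b \right)} = 4 + 4 b - 5 U b$ ($d{\left(U,b \right)} = 4 - \left(\left(b U - 4 b\right) + \left(U + U\right) \left(b + b\right)\right) = 4 - \left(\left(U b - 4 b\right) + 2 U 2 b\right) = 4 - \left(\left(- 4 b + U b\right) + 4 U b\right) = 4 - \left(- 4 b + 5 U b\right) = 4 + 4 b - 5 U b$)
$- 650 d{\left(v,\frac{1}{4 + 1} \right)} = - 650 \left(4 + \frac{4}{4 + 1} - \frac{5}{4 + 1}\right) = - 650 \left(4 + \frac{4}{5} - \frac{5}{5}\right) = - 650 \left(4 + 4 \cdot \frac{1}{5} - 5 \cdot \frac{1}{5}\right) = - 650 \left(4 + \frac{4}{5} - 1\right) = \left(-650\right) \frac{19}{5} = -2470$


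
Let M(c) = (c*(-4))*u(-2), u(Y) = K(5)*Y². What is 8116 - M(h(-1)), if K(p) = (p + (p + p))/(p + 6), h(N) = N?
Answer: 89036/11 ≈ 8094.2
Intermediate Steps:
K(p) = 3*p/(6 + p) (K(p) = (p + 2*p)/(6 + p) = (3*p)/(6 + p) = 3*p/(6 + p))
u(Y) = 15*Y²/11 (u(Y) = (3*5/(6 + 5))*Y² = (3*5/11)*Y² = (3*5*(1/11))*Y² = 15*Y²/11)
M(c) = -240*c/11 (M(c) = (c*(-4))*((15/11)*(-2)²) = (-4*c)*((15/11)*4) = -4*c*(60/11) = -240*c/11)
8116 - M(h(-1)) = 8116 - (-240)*(-1)/11 = 8116 - 1*240/11 = 8116 - 240/11 = 89036/11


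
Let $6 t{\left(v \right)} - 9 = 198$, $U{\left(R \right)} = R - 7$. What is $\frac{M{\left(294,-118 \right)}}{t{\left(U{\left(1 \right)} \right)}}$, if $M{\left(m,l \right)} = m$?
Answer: $\frac{196}{23} \approx 8.5217$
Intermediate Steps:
$U{\left(R \right)} = -7 + R$
$t{\left(v \right)} = \frac{69}{2}$ ($t{\left(v \right)} = \frac{3}{2} + \frac{1}{6} \cdot 198 = \frac{3}{2} + 33 = \frac{69}{2}$)
$\frac{M{\left(294,-118 \right)}}{t{\left(U{\left(1 \right)} \right)}} = \frac{294}{\frac{69}{2}} = 294 \cdot \frac{2}{69} = \frac{196}{23}$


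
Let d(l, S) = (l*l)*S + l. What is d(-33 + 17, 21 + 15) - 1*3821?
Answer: 5379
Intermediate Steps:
d(l, S) = l + S*l² (d(l, S) = l²*S + l = S*l² + l = l + S*l²)
d(-33 + 17, 21 + 15) - 1*3821 = (-33 + 17)*(1 + (21 + 15)*(-33 + 17)) - 1*3821 = -16*(1 + 36*(-16)) - 3821 = -16*(1 - 576) - 3821 = -16*(-575) - 3821 = 9200 - 3821 = 5379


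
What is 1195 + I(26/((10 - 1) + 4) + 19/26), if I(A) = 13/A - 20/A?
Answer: 84663/71 ≈ 1192.4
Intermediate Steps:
I(A) = -7/A
1195 + I(26/((10 - 1) + 4) + 19/26) = 1195 - 7/(26/((10 - 1) + 4) + 19/26) = 1195 - 7/(26/(9 + 4) + 19*(1/26)) = 1195 - 7/(26/13 + 19/26) = 1195 - 7/(26*(1/13) + 19/26) = 1195 - 7/(2 + 19/26) = 1195 - 7/71/26 = 1195 - 7*26/71 = 1195 - 182/71 = 84663/71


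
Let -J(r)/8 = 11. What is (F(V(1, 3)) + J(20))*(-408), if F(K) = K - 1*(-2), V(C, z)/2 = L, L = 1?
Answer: 34272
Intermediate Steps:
J(r) = -88 (J(r) = -8*11 = -88)
V(C, z) = 2 (V(C, z) = 2*1 = 2)
F(K) = 2 + K (F(K) = K + 2 = 2 + K)
(F(V(1, 3)) + J(20))*(-408) = ((2 + 2) - 88)*(-408) = (4 - 88)*(-408) = -84*(-408) = 34272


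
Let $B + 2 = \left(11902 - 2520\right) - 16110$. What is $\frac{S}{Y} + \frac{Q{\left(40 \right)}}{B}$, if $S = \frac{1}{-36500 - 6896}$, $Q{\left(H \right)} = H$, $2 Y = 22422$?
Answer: $- \frac{1946050897}{327422950188} \approx -0.0059435$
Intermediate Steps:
$Y = 11211$ ($Y = \frac{1}{2} \cdot 22422 = 11211$)
$S = - \frac{1}{43396}$ ($S = \frac{1}{-43396} = - \frac{1}{43396} \approx -2.3044 \cdot 10^{-5}$)
$B = -6730$ ($B = -2 + \left(\left(11902 - 2520\right) - 16110\right) = -2 + \left(9382 - 16110\right) = -2 - 6728 = -6730$)
$\frac{S}{Y} + \frac{Q{\left(40 \right)}}{B} = - \frac{1}{43396 \cdot 11211} + \frac{40}{-6730} = \left(- \frac{1}{43396}\right) \frac{1}{11211} + 40 \left(- \frac{1}{6730}\right) = - \frac{1}{486512556} - \frac{4}{673} = - \frac{1946050897}{327422950188}$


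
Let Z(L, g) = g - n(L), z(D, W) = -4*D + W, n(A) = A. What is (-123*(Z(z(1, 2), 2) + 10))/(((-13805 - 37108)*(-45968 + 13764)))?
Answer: -287/273267042 ≈ -1.0503e-6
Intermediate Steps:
z(D, W) = W - 4*D
Z(L, g) = g - L
(-123*(Z(z(1, 2), 2) + 10))/(((-13805 - 37108)*(-45968 + 13764))) = (-123*((2 - (2 - 4*1)) + 10))/(((-13805 - 37108)*(-45968 + 13764))) = (-123*((2 - (2 - 4)) + 10))/((-50913*(-32204))) = -123*((2 - 1*(-2)) + 10)/1639602252 = -123*((2 + 2) + 10)*(1/1639602252) = -123*(4 + 10)*(1/1639602252) = -123*14*(1/1639602252) = -1722*1/1639602252 = -287/273267042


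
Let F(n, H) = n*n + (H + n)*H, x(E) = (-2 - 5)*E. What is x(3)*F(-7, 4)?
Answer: -777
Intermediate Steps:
x(E) = -7*E
F(n, H) = n**2 + H*(H + n)
x(3)*F(-7, 4) = (-7*3)*(4**2 + (-7)**2 + 4*(-7)) = -21*(16 + 49 - 28) = -21*37 = -777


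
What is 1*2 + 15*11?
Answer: 167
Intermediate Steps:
1*2 + 15*11 = 2 + 165 = 167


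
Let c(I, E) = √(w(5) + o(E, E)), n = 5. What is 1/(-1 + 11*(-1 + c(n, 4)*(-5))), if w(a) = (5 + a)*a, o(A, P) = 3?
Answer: 12/160181 - 55*√53/160181 ≈ -0.0024248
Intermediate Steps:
w(a) = a*(5 + a)
c(I, E) = √53 (c(I, E) = √(5*(5 + 5) + 3) = √(5*10 + 3) = √(50 + 3) = √53)
1/(-1 + 11*(-1 + c(n, 4)*(-5))) = 1/(-1 + 11*(-1 + √53*(-5))) = 1/(-1 + 11*(-1 - 5*√53)) = 1/(-1 + (-11 - 55*√53)) = 1/(-12 - 55*√53)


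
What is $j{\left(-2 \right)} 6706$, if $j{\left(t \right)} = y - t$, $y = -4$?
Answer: $-13412$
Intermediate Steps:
$j{\left(t \right)} = -4 - t$
$j{\left(-2 \right)} 6706 = \left(-4 - -2\right) 6706 = \left(-4 + 2\right) 6706 = \left(-2\right) 6706 = -13412$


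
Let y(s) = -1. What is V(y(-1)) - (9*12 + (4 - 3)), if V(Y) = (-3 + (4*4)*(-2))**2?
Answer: 1116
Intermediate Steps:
V(Y) = 1225 (V(Y) = (-3 + 16*(-2))**2 = (-3 - 32)**2 = (-35)**2 = 1225)
V(y(-1)) - (9*12 + (4 - 3)) = 1225 - (9*12 + (4 - 3)) = 1225 - (108 + 1) = 1225 - 1*109 = 1225 - 109 = 1116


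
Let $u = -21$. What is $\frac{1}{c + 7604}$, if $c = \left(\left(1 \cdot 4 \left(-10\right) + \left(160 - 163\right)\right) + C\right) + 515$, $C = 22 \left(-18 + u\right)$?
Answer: $\frac{1}{7218} \approx 0.00013854$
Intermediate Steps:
$C = -858$ ($C = 22 \left(-18 - 21\right) = 22 \left(-39\right) = -858$)
$c = -386$ ($c = \left(\left(1 \cdot 4 \left(-10\right) + \left(160 - 163\right)\right) - 858\right) + 515 = \left(\left(4 \left(-10\right) + \left(160 - 163\right)\right) - 858\right) + 515 = \left(\left(-40 - 3\right) - 858\right) + 515 = \left(-43 - 858\right) + 515 = -901 + 515 = -386$)
$\frac{1}{c + 7604} = \frac{1}{-386 + 7604} = \frac{1}{7218}$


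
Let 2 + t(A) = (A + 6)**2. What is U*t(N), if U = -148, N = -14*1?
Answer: -9176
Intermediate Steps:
N = -14
t(A) = -2 + (6 + A)**2 (t(A) = -2 + (A + 6)**2 = -2 + (6 + A)**2)
U*t(N) = -148*(-2 + (6 - 14)**2) = -148*(-2 + (-8)**2) = -148*(-2 + 64) = -148*62 = -9176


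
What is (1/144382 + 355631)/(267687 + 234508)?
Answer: 51346715043/72507918490 ≈ 0.70815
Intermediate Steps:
(1/144382 + 355631)/(267687 + 234508) = (1/144382 + 355631)/502195 = (51346715043/144382)*(1/502195) = 51346715043/72507918490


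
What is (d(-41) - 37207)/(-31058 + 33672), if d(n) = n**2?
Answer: -17763/1307 ≈ -13.591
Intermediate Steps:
(d(-41) - 37207)/(-31058 + 33672) = ((-41)**2 - 37207)/(-31058 + 33672) = (1681 - 37207)/2614 = -35526*1/2614 = -17763/1307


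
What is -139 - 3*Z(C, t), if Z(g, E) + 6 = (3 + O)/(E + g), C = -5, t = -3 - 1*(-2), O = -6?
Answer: -245/2 ≈ -122.50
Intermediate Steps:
t = -1 (t = -3 + 2 = -1)
Z(g, E) = -6 - 3/(E + g) (Z(g, E) = -6 + (3 - 6)/(E + g) = -6 - 3/(E + g))
-139 - 3*Z(C, t) = -139 - 9*(-1 - 2*(-1) - 2*(-5))/(-1 - 5) = -139 - 9*(-1 + 2 + 10)/(-6) = -139 - 9*(-1)*11/6 = -139 - 3*(-11/2) = -139 + 33/2 = -245/2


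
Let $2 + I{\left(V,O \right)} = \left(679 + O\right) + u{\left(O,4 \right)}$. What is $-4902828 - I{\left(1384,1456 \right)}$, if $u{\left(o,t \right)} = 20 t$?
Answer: $-4905041$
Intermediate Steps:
$I{\left(V,O \right)} = 757 + O$ ($I{\left(V,O \right)} = -2 + \left(\left(679 + O\right) + 20 \cdot 4\right) = -2 + \left(\left(679 + O\right) + 80\right) = -2 + \left(759 + O\right) = 757 + O$)
$-4902828 - I{\left(1384,1456 \right)} = -4902828 - \left(757 + 1456\right) = -4902828 - 2213 = -4905041$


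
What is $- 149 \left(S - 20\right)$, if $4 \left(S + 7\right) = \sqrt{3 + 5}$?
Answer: $4023 - \frac{149 \sqrt{2}}{2} \approx 3917.6$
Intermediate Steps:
$S = -7 + \frac{\sqrt{2}}{2}$ ($S = -7 + \frac{\sqrt{3 + 5}}{4} = -7 + \frac{\sqrt{8}}{4} = -7 + \frac{2 \sqrt{2}}{4} = -7 + \frac{\sqrt{2}}{2} \approx -6.2929$)
$- 149 \left(S - 20\right) = - 149 \left(\left(-7 + \frac{\sqrt{2}}{2}\right) - 20\right) = - 149 \left(-27 + \frac{\sqrt{2}}{2}\right) = 4023 - \frac{149 \sqrt{2}}{2}$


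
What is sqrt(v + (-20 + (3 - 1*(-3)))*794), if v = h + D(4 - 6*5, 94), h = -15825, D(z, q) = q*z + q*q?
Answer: I*sqrt(20549) ≈ 143.35*I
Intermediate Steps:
D(z, q) = q**2 + q*z (D(z, q) = q*z + q**2 = q**2 + q*z)
v = -9433 (v = -15825 + 94*(94 + (4 - 6*5)) = -15825 + 94*(94 + (4 - 30)) = -15825 + 94*(94 - 26) = -15825 + 94*68 = -15825 + 6392 = -9433)
sqrt(v + (-20 + (3 - 1*(-3)))*794) = sqrt(-9433 + (-20 + (3 - 1*(-3)))*794) = sqrt(-9433 + (-20 + (3 + 3))*794) = sqrt(-9433 + (-20 + 6)*794) = sqrt(-9433 - 14*794) = sqrt(-9433 - 11116) = sqrt(-20549) = I*sqrt(20549)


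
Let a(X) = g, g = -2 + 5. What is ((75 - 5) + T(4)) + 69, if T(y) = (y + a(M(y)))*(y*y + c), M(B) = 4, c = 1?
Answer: 258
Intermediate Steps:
g = 3
a(X) = 3
T(y) = (1 + y**2)*(3 + y) (T(y) = (y + 3)*(y*y + 1) = (3 + y)*(y**2 + 1) = (3 + y)*(1 + y**2) = (1 + y**2)*(3 + y))
((75 - 5) + T(4)) + 69 = ((75 - 5) + (3 + 4 + 4**3 + 3*4**2)) + 69 = (70 + (3 + 4 + 64 + 3*16)) + 69 = (70 + (3 + 4 + 64 + 48)) + 69 = (70 + 119) + 69 = 189 + 69 = 258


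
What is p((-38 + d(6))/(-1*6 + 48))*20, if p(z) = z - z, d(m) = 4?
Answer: 0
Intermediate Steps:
p(z) = 0
p((-38 + d(6))/(-1*6 + 48))*20 = 0*20 = 0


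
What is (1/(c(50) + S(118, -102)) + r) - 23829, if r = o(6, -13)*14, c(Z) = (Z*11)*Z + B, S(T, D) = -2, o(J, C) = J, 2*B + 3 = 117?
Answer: -654293474/27555 ≈ -23745.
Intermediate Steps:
B = 57 (B = -3/2 + (½)*117 = -3/2 + 117/2 = 57)
c(Z) = 57 + 11*Z² (c(Z) = (Z*11)*Z + 57 = (11*Z)*Z + 57 = 11*Z² + 57 = 57 + 11*Z²)
r = 84 (r = 6*14 = 84)
(1/(c(50) + S(118, -102)) + r) - 23829 = (1/((57 + 11*50²) - 2) + 84) - 23829 = (1/((57 + 11*2500) - 2) + 84) - 23829 = (1/((57 + 27500) - 2) + 84) - 23829 = (1/(27557 - 2) + 84) - 23829 = (1/27555 + 84) - 23829 = 2314621/27555 - 23829 = -654293474/27555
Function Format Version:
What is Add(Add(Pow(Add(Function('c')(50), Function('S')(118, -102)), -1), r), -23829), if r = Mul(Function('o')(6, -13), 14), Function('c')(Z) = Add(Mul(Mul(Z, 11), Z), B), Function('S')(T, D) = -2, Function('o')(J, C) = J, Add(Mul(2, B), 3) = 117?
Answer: Rational(-654293474, 27555) ≈ -23745.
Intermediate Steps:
B = 57 (B = Add(Rational(-3, 2), Mul(Rational(1, 2), 117)) = Add(Rational(-3, 2), Rational(117, 2)) = 57)
Function('c')(Z) = Add(57, Mul(11, Pow(Z, 2))) (Function('c')(Z) = Add(Mul(Mul(Z, 11), Z), 57) = Add(Mul(Mul(11, Z), Z), 57) = Add(Mul(11, Pow(Z, 2)), 57) = Add(57, Mul(11, Pow(Z, 2))))
r = 84 (r = Mul(6, 14) = 84)
Add(Add(Pow(Add(Function('c')(50), Function('S')(118, -102)), -1), r), -23829) = Add(Add(Pow(Add(Add(57, Mul(11, Pow(50, 2))), -2), -1), 84), -23829) = Add(Add(Pow(Add(Add(57, Mul(11, 2500)), -2), -1), 84), -23829) = Add(Add(Pow(Add(Add(57, 27500), -2), -1), 84), -23829) = Add(Add(Pow(Add(27557, -2), -1), 84), -23829) = Add(Add(Pow(27555, -1), 84), -23829) = Add(Add(Rational(1, 27555), 84), -23829) = Add(Rational(2314621, 27555), -23829) = Rational(-654293474, 27555)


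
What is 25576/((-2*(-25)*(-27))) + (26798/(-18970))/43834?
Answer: -1063363626089/56128341150 ≈ -18.945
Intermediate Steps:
25576/((-2*(-25)*(-27))) + (26798/(-18970))/43834 = 25576/((50*(-27))) + (26798*(-1/18970))*(1/43834) = 25576/(-1350) - 13399/9485*1/43834 = 25576*(-1/1350) - 13399/415765490 = -12788/675 - 13399/415765490 = -1063363626089/56128341150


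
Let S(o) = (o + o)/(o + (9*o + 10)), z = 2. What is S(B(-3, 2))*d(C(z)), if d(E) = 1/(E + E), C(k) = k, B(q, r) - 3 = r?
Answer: 1/24 ≈ 0.041667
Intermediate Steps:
B(q, r) = 3 + r
d(E) = 1/(2*E)
S(o) = 2*o/(10 + 10*o) (S(o) = (2*o)/(o + (10 + 9*o)) = (2*o)/(10 + 10*o) = 2*o/(10 + 10*o))
S(B(-3, 2))*d(C(z)) = ((3 + 2)/(5*(1 + (3 + 2))))*((½)/2) = ((⅕)*5/(1 + 5))*((½)*(½)) = ((⅕)*5/6)*(¼) = ((⅕)*5*(⅙))*(¼) = (⅙)*(¼) = 1/24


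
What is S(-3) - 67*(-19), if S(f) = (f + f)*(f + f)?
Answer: 1309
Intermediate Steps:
S(f) = 4*f² (S(f) = (2*f)*(2*f) = 4*f²)
S(-3) - 67*(-19) = 4*(-3)² - 67*(-19) = 4*9 + 1273 = 36 + 1273 = 1309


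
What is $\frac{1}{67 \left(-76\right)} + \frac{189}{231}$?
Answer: $\frac{45817}{56012} \approx 0.81799$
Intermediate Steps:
$\frac{1}{67 \left(-76\right)} + \frac{189}{231} = \frac{1}{67} \left(- \frac{1}{76}\right) + 189 \cdot \frac{1}{231} = - \frac{1}{5092} + \frac{9}{11} = \frac{45817}{56012}$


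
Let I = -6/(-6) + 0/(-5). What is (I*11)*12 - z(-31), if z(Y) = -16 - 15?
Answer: 163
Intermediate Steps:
z(Y) = -31
I = 1 (I = -6*(-1/6) + 0*(-1/5) = 1 + 0 = 1)
(I*11)*12 - z(-31) = (1*11)*12 - 1*(-31) = 11*12 + 31 = 132 + 31 = 163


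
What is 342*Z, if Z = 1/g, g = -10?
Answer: -171/5 ≈ -34.200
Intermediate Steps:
Z = -1/10 (Z = 1/(-10) = -1/10 ≈ -0.10000)
342*Z = 342*(-1/10) = -171/5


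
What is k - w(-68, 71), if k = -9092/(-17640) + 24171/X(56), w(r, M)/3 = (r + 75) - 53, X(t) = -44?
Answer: -39858289/97020 ≈ -410.83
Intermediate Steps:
w(r, M) = 66 + 3*r (w(r, M) = 3*((r + 75) - 53) = 3*((75 + r) - 53) = 3*(22 + r) = 66 + 3*r)
k = -53247049/97020 (k = -9092/(-17640) + 24171/(-44) = -9092*(-1/17640) + 24171*(-1/44) = 2273/4410 - 24171/44 = -53247049/97020 ≈ -548.83)
k - w(-68, 71) = -53247049/97020 - (66 + 3*(-68)) = -53247049/97020 - (66 - 204) = -53247049/97020 - 1*(-138) = -53247049/97020 + 138 = -39858289/97020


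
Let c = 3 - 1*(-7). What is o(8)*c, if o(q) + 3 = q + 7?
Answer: 120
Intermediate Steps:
o(q) = 4 + q (o(q) = -3 + (q + 7) = -3 + (7 + q) = 4 + q)
c = 10 (c = 3 + 7 = 10)
o(8)*c = (4 + 8)*10 = 12*10 = 120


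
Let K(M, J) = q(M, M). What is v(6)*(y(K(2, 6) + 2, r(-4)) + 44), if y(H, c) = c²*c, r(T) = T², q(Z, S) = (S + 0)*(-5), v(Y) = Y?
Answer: 24840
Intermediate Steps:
q(Z, S) = -5*S (q(Z, S) = S*(-5) = -5*S)
K(M, J) = -5*M
y(H, c) = c³
v(6)*(y(K(2, 6) + 2, r(-4)) + 44) = 6*(((-4)²)³ + 44) = 6*(16³ + 44) = 6*(4096 + 44) = 6*4140 = 24840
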